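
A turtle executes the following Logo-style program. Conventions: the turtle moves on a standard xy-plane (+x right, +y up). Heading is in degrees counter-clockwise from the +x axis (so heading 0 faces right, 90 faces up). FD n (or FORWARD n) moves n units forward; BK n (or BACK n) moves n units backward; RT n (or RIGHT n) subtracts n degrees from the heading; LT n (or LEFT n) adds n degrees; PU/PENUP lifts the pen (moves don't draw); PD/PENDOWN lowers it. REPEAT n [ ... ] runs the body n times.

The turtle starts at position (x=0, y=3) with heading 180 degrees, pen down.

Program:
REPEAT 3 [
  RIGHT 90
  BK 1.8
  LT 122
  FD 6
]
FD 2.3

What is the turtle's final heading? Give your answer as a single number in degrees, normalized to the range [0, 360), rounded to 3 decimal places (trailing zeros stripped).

Executing turtle program step by step:
Start: pos=(0,3), heading=180, pen down
REPEAT 3 [
  -- iteration 1/3 --
  RT 90: heading 180 -> 90
  BK 1.8: (0,3) -> (0,1.2) [heading=90, draw]
  LT 122: heading 90 -> 212
  FD 6: (0,1.2) -> (-5.088,-1.98) [heading=212, draw]
  -- iteration 2/3 --
  RT 90: heading 212 -> 122
  BK 1.8: (-5.088,-1.98) -> (-4.134,-3.506) [heading=122, draw]
  LT 122: heading 122 -> 244
  FD 6: (-4.134,-3.506) -> (-6.765,-8.899) [heading=244, draw]
  -- iteration 3/3 --
  RT 90: heading 244 -> 154
  BK 1.8: (-6.765,-8.899) -> (-5.147,-9.688) [heading=154, draw]
  LT 122: heading 154 -> 276
  FD 6: (-5.147,-9.688) -> (-4.52,-15.655) [heading=276, draw]
]
FD 2.3: (-4.52,-15.655) -> (-4.279,-17.942) [heading=276, draw]
Final: pos=(-4.279,-17.942), heading=276, 7 segment(s) drawn

Answer: 276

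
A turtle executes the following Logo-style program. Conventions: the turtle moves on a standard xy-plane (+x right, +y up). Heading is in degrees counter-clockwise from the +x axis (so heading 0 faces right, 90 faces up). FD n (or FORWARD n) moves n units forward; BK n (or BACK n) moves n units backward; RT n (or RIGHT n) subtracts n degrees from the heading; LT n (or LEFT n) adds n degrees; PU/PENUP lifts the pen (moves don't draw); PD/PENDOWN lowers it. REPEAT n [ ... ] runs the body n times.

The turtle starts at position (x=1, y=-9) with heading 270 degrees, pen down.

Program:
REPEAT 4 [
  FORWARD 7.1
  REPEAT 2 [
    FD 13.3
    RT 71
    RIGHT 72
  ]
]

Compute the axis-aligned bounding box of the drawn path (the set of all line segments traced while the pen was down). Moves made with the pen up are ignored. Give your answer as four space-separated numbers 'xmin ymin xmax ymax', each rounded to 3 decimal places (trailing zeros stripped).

Answer: -7.004 -29.4 12.606 -9

Derivation:
Executing turtle program step by step:
Start: pos=(1,-9), heading=270, pen down
REPEAT 4 [
  -- iteration 1/4 --
  FD 7.1: (1,-9) -> (1,-16.1) [heading=270, draw]
  REPEAT 2 [
    -- iteration 1/2 --
    FD 13.3: (1,-16.1) -> (1,-29.4) [heading=270, draw]
    RT 71: heading 270 -> 199
    RT 72: heading 199 -> 127
    -- iteration 2/2 --
    FD 13.3: (1,-29.4) -> (-7.004,-18.778) [heading=127, draw]
    RT 71: heading 127 -> 56
    RT 72: heading 56 -> 344
  ]
  -- iteration 2/4 --
  FD 7.1: (-7.004,-18.778) -> (-0.179,-20.735) [heading=344, draw]
  REPEAT 2 [
    -- iteration 1/2 --
    FD 13.3: (-0.179,-20.735) -> (12.606,-24.401) [heading=344, draw]
    RT 71: heading 344 -> 273
    RT 72: heading 273 -> 201
    -- iteration 2/2 --
    FD 13.3: (12.606,-24.401) -> (0.189,-29.167) [heading=201, draw]
    RT 71: heading 201 -> 130
    RT 72: heading 130 -> 58
  ]
  -- iteration 3/4 --
  FD 7.1: (0.189,-29.167) -> (3.951,-23.146) [heading=58, draw]
  REPEAT 2 [
    -- iteration 1/2 --
    FD 13.3: (3.951,-23.146) -> (10.999,-11.867) [heading=58, draw]
    RT 71: heading 58 -> 347
    RT 72: heading 347 -> 275
    -- iteration 2/2 --
    FD 13.3: (10.999,-11.867) -> (12.159,-25.117) [heading=275, draw]
    RT 71: heading 275 -> 204
    RT 72: heading 204 -> 132
  ]
  -- iteration 4/4 --
  FD 7.1: (12.159,-25.117) -> (7.408,-19.84) [heading=132, draw]
  REPEAT 2 [
    -- iteration 1/2 --
    FD 13.3: (7.408,-19.84) -> (-1.492,-9.956) [heading=132, draw]
    RT 71: heading 132 -> 61
    RT 72: heading 61 -> 349
    -- iteration 2/2 --
    FD 13.3: (-1.492,-9.956) -> (11.564,-12.494) [heading=349, draw]
    RT 71: heading 349 -> 278
    RT 72: heading 278 -> 206
  ]
]
Final: pos=(11.564,-12.494), heading=206, 12 segment(s) drawn

Segment endpoints: x in {-7.004, -1.492, -0.179, 0.189, 1, 1, 1, 3.951, 7.408, 10.999, 11.564, 12.159, 12.606}, y in {-29.4, -29.167, -25.117, -24.401, -23.146, -20.735, -19.84, -18.778, -16.1, -12.494, -11.867, -9.956, -9}
xmin=-7.004, ymin=-29.4, xmax=12.606, ymax=-9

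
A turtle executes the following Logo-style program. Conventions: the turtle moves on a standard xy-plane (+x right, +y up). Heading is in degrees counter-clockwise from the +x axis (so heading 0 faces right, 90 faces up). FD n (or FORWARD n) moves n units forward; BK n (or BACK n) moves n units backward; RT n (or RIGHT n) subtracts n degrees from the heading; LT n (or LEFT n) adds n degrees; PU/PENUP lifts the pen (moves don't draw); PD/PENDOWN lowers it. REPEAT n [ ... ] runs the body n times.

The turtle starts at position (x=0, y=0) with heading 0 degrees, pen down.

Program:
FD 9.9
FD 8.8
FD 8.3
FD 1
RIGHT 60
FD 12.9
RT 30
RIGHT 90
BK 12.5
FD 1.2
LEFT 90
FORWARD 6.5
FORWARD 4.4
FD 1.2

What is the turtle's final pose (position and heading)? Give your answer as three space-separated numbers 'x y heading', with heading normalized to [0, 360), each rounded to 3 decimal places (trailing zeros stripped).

Executing turtle program step by step:
Start: pos=(0,0), heading=0, pen down
FD 9.9: (0,0) -> (9.9,0) [heading=0, draw]
FD 8.8: (9.9,0) -> (18.7,0) [heading=0, draw]
FD 8.3: (18.7,0) -> (27,0) [heading=0, draw]
FD 1: (27,0) -> (28,0) [heading=0, draw]
RT 60: heading 0 -> 300
FD 12.9: (28,0) -> (34.45,-11.172) [heading=300, draw]
RT 30: heading 300 -> 270
RT 90: heading 270 -> 180
BK 12.5: (34.45,-11.172) -> (46.95,-11.172) [heading=180, draw]
FD 1.2: (46.95,-11.172) -> (45.75,-11.172) [heading=180, draw]
LT 90: heading 180 -> 270
FD 6.5: (45.75,-11.172) -> (45.75,-17.672) [heading=270, draw]
FD 4.4: (45.75,-17.672) -> (45.75,-22.072) [heading=270, draw]
FD 1.2: (45.75,-22.072) -> (45.75,-23.272) [heading=270, draw]
Final: pos=(45.75,-23.272), heading=270, 10 segment(s) drawn

Answer: 45.75 -23.272 270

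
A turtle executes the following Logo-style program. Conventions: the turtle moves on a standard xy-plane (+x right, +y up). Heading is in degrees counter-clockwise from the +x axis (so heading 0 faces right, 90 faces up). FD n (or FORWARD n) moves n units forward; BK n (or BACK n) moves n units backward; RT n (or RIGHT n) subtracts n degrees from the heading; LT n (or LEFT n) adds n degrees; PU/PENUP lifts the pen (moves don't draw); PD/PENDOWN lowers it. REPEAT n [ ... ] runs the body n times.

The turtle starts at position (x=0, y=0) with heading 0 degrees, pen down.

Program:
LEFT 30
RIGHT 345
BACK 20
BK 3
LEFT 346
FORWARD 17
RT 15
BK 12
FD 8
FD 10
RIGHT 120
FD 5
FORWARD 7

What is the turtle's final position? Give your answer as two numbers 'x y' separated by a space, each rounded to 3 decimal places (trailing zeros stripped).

Answer: 1.173 -17.498

Derivation:
Executing turtle program step by step:
Start: pos=(0,0), heading=0, pen down
LT 30: heading 0 -> 30
RT 345: heading 30 -> 45
BK 20: (0,0) -> (-14.142,-14.142) [heading=45, draw]
BK 3: (-14.142,-14.142) -> (-16.263,-16.263) [heading=45, draw]
LT 346: heading 45 -> 31
FD 17: (-16.263,-16.263) -> (-1.692,-7.508) [heading=31, draw]
RT 15: heading 31 -> 16
BK 12: (-1.692,-7.508) -> (-13.227,-10.815) [heading=16, draw]
FD 8: (-13.227,-10.815) -> (-5.537,-8.61) [heading=16, draw]
FD 10: (-5.537,-8.61) -> (4.076,-5.854) [heading=16, draw]
RT 120: heading 16 -> 256
FD 5: (4.076,-5.854) -> (2.866,-10.705) [heading=256, draw]
FD 7: (2.866,-10.705) -> (1.173,-17.498) [heading=256, draw]
Final: pos=(1.173,-17.498), heading=256, 8 segment(s) drawn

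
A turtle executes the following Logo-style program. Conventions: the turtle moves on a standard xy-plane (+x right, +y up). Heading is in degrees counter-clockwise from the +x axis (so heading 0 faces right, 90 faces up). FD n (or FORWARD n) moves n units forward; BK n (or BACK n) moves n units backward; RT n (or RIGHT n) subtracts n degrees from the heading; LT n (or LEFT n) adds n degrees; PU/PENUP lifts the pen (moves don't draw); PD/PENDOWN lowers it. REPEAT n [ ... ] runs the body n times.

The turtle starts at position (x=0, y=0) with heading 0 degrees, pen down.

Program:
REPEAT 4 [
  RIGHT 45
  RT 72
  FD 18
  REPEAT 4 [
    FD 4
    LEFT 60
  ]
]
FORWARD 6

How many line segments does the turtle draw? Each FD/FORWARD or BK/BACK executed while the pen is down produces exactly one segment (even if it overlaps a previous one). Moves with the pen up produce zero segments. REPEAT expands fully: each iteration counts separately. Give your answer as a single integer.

Executing turtle program step by step:
Start: pos=(0,0), heading=0, pen down
REPEAT 4 [
  -- iteration 1/4 --
  RT 45: heading 0 -> 315
  RT 72: heading 315 -> 243
  FD 18: (0,0) -> (-8.172,-16.038) [heading=243, draw]
  REPEAT 4 [
    -- iteration 1/4 --
    FD 4: (-8.172,-16.038) -> (-9.988,-19.602) [heading=243, draw]
    LT 60: heading 243 -> 303
    -- iteration 2/4 --
    FD 4: (-9.988,-19.602) -> (-7.809,-22.957) [heading=303, draw]
    LT 60: heading 303 -> 3
    -- iteration 3/4 --
    FD 4: (-7.809,-22.957) -> (-3.815,-22.747) [heading=3, draw]
    LT 60: heading 3 -> 63
    -- iteration 4/4 --
    FD 4: (-3.815,-22.747) -> (-1.999,-19.183) [heading=63, draw]
    LT 60: heading 63 -> 123
  ]
  -- iteration 2/4 --
  RT 45: heading 123 -> 78
  RT 72: heading 78 -> 6
  FD 18: (-1.999,-19.183) -> (15.903,-17.302) [heading=6, draw]
  REPEAT 4 [
    -- iteration 1/4 --
    FD 4: (15.903,-17.302) -> (19.881,-16.884) [heading=6, draw]
    LT 60: heading 6 -> 66
    -- iteration 2/4 --
    FD 4: (19.881,-16.884) -> (21.508,-13.23) [heading=66, draw]
    LT 60: heading 66 -> 126
    -- iteration 3/4 --
    FD 4: (21.508,-13.23) -> (19.157,-9.994) [heading=126, draw]
    LT 60: heading 126 -> 186
    -- iteration 4/4 --
    FD 4: (19.157,-9.994) -> (15.178,-10.412) [heading=186, draw]
    LT 60: heading 186 -> 246
  ]
  -- iteration 3/4 --
  RT 45: heading 246 -> 201
  RT 72: heading 201 -> 129
  FD 18: (15.178,-10.412) -> (3.851,3.577) [heading=129, draw]
  REPEAT 4 [
    -- iteration 1/4 --
    FD 4: (3.851,3.577) -> (1.333,6.686) [heading=129, draw]
    LT 60: heading 129 -> 189
    -- iteration 2/4 --
    FD 4: (1.333,6.686) -> (-2.617,6.06) [heading=189, draw]
    LT 60: heading 189 -> 249
    -- iteration 3/4 --
    FD 4: (-2.617,6.06) -> (-4.051,2.325) [heading=249, draw]
    LT 60: heading 249 -> 309
    -- iteration 4/4 --
    FD 4: (-4.051,2.325) -> (-1.534,-0.783) [heading=309, draw]
    LT 60: heading 309 -> 9
  ]
  -- iteration 4/4 --
  RT 45: heading 9 -> 324
  RT 72: heading 324 -> 252
  FD 18: (-1.534,-0.783) -> (-7.096,-17.902) [heading=252, draw]
  REPEAT 4 [
    -- iteration 1/4 --
    FD 4: (-7.096,-17.902) -> (-8.332,-21.706) [heading=252, draw]
    LT 60: heading 252 -> 312
    -- iteration 2/4 --
    FD 4: (-8.332,-21.706) -> (-5.655,-24.679) [heading=312, draw]
    LT 60: heading 312 -> 12
    -- iteration 3/4 --
    FD 4: (-5.655,-24.679) -> (-1.743,-23.847) [heading=12, draw]
    LT 60: heading 12 -> 72
    -- iteration 4/4 --
    FD 4: (-1.743,-23.847) -> (-0.507,-20.043) [heading=72, draw]
    LT 60: heading 72 -> 132
  ]
]
FD 6: (-0.507,-20.043) -> (-4.522,-15.584) [heading=132, draw]
Final: pos=(-4.522,-15.584), heading=132, 21 segment(s) drawn
Segments drawn: 21

Answer: 21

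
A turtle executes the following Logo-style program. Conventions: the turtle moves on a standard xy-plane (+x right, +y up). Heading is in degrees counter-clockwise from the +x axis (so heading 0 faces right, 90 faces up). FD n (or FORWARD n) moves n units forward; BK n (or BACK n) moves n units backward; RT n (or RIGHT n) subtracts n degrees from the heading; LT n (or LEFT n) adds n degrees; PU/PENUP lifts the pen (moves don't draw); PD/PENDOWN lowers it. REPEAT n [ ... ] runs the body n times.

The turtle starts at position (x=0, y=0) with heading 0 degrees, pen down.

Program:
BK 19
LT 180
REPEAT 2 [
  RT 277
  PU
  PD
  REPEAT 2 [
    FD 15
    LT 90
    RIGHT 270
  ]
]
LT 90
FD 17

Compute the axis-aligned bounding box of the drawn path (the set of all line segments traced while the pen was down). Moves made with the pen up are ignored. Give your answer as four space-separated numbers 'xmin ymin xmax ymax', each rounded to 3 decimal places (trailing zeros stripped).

Executing turtle program step by step:
Start: pos=(0,0), heading=0, pen down
BK 19: (0,0) -> (-19,0) [heading=0, draw]
LT 180: heading 0 -> 180
REPEAT 2 [
  -- iteration 1/2 --
  RT 277: heading 180 -> 263
  PU: pen up
  PD: pen down
  REPEAT 2 [
    -- iteration 1/2 --
    FD 15: (-19,0) -> (-20.828,-14.888) [heading=263, draw]
    LT 90: heading 263 -> 353
    RT 270: heading 353 -> 83
    -- iteration 2/2 --
    FD 15: (-20.828,-14.888) -> (-19,0) [heading=83, draw]
    LT 90: heading 83 -> 173
    RT 270: heading 173 -> 263
  ]
  -- iteration 2/2 --
  RT 277: heading 263 -> 346
  PU: pen up
  PD: pen down
  REPEAT 2 [
    -- iteration 1/2 --
    FD 15: (-19,0) -> (-4.446,-3.629) [heading=346, draw]
    LT 90: heading 346 -> 76
    RT 270: heading 76 -> 166
    -- iteration 2/2 --
    FD 15: (-4.446,-3.629) -> (-19,0) [heading=166, draw]
    LT 90: heading 166 -> 256
    RT 270: heading 256 -> 346
  ]
]
LT 90: heading 346 -> 76
FD 17: (-19,0) -> (-14.887,16.495) [heading=76, draw]
Final: pos=(-14.887,16.495), heading=76, 6 segment(s) drawn

Segment endpoints: x in {-20.828, -19, -19, -14.887, -4.446, 0}, y in {-14.888, -3.629, 0, 0, 0, 16.495}
xmin=-20.828, ymin=-14.888, xmax=0, ymax=16.495

Answer: -20.828 -14.888 0 16.495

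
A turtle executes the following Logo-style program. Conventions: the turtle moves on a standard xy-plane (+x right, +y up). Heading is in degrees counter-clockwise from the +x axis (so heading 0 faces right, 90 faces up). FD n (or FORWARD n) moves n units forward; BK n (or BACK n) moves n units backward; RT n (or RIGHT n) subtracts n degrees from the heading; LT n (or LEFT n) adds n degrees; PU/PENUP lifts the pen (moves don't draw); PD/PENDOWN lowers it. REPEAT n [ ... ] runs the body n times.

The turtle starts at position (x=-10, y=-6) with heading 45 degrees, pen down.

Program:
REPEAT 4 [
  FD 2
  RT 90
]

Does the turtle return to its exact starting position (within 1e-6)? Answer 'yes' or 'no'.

Answer: yes

Derivation:
Executing turtle program step by step:
Start: pos=(-10,-6), heading=45, pen down
REPEAT 4 [
  -- iteration 1/4 --
  FD 2: (-10,-6) -> (-8.586,-4.586) [heading=45, draw]
  RT 90: heading 45 -> 315
  -- iteration 2/4 --
  FD 2: (-8.586,-4.586) -> (-7.172,-6) [heading=315, draw]
  RT 90: heading 315 -> 225
  -- iteration 3/4 --
  FD 2: (-7.172,-6) -> (-8.586,-7.414) [heading=225, draw]
  RT 90: heading 225 -> 135
  -- iteration 4/4 --
  FD 2: (-8.586,-7.414) -> (-10,-6) [heading=135, draw]
  RT 90: heading 135 -> 45
]
Final: pos=(-10,-6), heading=45, 4 segment(s) drawn

Start position: (-10, -6)
Final position: (-10, -6)
Distance = 0; < 1e-6 -> CLOSED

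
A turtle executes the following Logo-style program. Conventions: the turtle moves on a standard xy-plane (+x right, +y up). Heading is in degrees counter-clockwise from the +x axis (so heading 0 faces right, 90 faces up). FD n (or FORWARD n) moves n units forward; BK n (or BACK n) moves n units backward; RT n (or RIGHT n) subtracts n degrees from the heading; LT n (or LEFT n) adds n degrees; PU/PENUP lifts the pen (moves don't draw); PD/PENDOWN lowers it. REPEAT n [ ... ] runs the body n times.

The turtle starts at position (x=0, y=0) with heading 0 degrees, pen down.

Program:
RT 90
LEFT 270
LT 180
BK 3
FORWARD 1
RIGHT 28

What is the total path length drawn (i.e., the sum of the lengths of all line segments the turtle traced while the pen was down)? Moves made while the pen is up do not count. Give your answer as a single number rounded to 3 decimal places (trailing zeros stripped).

Answer: 4

Derivation:
Executing turtle program step by step:
Start: pos=(0,0), heading=0, pen down
RT 90: heading 0 -> 270
LT 270: heading 270 -> 180
LT 180: heading 180 -> 0
BK 3: (0,0) -> (-3,0) [heading=0, draw]
FD 1: (-3,0) -> (-2,0) [heading=0, draw]
RT 28: heading 0 -> 332
Final: pos=(-2,0), heading=332, 2 segment(s) drawn

Segment lengths:
  seg 1: (0,0) -> (-3,0), length = 3
  seg 2: (-3,0) -> (-2,0), length = 1
Total = 4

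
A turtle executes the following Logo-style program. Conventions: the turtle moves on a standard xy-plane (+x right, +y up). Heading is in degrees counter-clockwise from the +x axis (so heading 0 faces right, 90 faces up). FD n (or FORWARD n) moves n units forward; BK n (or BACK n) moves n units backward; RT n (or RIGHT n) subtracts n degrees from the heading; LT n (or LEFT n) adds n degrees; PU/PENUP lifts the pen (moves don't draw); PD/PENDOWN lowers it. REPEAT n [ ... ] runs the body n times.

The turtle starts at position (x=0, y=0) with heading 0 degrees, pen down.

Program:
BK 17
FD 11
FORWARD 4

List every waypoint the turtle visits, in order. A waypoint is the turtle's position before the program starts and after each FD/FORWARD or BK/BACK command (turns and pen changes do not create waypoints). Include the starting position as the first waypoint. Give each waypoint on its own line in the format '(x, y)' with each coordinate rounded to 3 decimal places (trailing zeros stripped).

Executing turtle program step by step:
Start: pos=(0,0), heading=0, pen down
BK 17: (0,0) -> (-17,0) [heading=0, draw]
FD 11: (-17,0) -> (-6,0) [heading=0, draw]
FD 4: (-6,0) -> (-2,0) [heading=0, draw]
Final: pos=(-2,0), heading=0, 3 segment(s) drawn
Waypoints (4 total):
(0, 0)
(-17, 0)
(-6, 0)
(-2, 0)

Answer: (0, 0)
(-17, 0)
(-6, 0)
(-2, 0)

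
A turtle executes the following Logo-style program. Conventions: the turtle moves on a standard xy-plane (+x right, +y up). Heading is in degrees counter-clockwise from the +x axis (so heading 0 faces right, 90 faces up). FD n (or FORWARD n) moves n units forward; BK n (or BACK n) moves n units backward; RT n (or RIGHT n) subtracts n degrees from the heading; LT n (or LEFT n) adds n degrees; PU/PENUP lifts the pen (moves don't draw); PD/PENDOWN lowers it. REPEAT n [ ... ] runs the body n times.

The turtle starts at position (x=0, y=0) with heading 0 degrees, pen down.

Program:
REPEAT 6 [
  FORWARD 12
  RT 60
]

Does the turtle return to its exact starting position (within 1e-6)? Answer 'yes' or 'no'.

Answer: yes

Derivation:
Executing turtle program step by step:
Start: pos=(0,0), heading=0, pen down
REPEAT 6 [
  -- iteration 1/6 --
  FD 12: (0,0) -> (12,0) [heading=0, draw]
  RT 60: heading 0 -> 300
  -- iteration 2/6 --
  FD 12: (12,0) -> (18,-10.392) [heading=300, draw]
  RT 60: heading 300 -> 240
  -- iteration 3/6 --
  FD 12: (18,-10.392) -> (12,-20.785) [heading=240, draw]
  RT 60: heading 240 -> 180
  -- iteration 4/6 --
  FD 12: (12,-20.785) -> (0,-20.785) [heading=180, draw]
  RT 60: heading 180 -> 120
  -- iteration 5/6 --
  FD 12: (0,-20.785) -> (-6,-10.392) [heading=120, draw]
  RT 60: heading 120 -> 60
  -- iteration 6/6 --
  FD 12: (-6,-10.392) -> (0,0) [heading=60, draw]
  RT 60: heading 60 -> 0
]
Final: pos=(0,0), heading=0, 6 segment(s) drawn

Start position: (0, 0)
Final position: (0, 0)
Distance = 0; < 1e-6 -> CLOSED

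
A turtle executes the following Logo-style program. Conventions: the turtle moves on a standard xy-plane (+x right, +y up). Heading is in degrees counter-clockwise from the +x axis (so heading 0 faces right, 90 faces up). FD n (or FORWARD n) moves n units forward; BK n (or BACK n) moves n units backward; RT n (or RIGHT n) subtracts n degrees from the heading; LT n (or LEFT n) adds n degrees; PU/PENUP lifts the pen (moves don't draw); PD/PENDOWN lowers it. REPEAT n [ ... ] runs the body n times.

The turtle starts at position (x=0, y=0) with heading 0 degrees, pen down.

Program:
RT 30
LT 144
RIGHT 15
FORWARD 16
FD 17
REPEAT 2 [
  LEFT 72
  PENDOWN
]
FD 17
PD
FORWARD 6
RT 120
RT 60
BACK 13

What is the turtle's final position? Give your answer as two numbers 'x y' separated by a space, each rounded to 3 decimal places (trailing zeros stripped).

Answer: -21.506 0.517

Derivation:
Executing turtle program step by step:
Start: pos=(0,0), heading=0, pen down
RT 30: heading 0 -> 330
LT 144: heading 330 -> 114
RT 15: heading 114 -> 99
FD 16: (0,0) -> (-2.503,15.803) [heading=99, draw]
FD 17: (-2.503,15.803) -> (-5.162,32.594) [heading=99, draw]
REPEAT 2 [
  -- iteration 1/2 --
  LT 72: heading 99 -> 171
  PD: pen down
  -- iteration 2/2 --
  LT 72: heading 171 -> 243
  PD: pen down
]
FD 17: (-5.162,32.594) -> (-12.88,17.447) [heading=243, draw]
PD: pen down
FD 6: (-12.88,17.447) -> (-15.604,12.101) [heading=243, draw]
RT 120: heading 243 -> 123
RT 60: heading 123 -> 63
BK 13: (-15.604,12.101) -> (-21.506,0.517) [heading=63, draw]
Final: pos=(-21.506,0.517), heading=63, 5 segment(s) drawn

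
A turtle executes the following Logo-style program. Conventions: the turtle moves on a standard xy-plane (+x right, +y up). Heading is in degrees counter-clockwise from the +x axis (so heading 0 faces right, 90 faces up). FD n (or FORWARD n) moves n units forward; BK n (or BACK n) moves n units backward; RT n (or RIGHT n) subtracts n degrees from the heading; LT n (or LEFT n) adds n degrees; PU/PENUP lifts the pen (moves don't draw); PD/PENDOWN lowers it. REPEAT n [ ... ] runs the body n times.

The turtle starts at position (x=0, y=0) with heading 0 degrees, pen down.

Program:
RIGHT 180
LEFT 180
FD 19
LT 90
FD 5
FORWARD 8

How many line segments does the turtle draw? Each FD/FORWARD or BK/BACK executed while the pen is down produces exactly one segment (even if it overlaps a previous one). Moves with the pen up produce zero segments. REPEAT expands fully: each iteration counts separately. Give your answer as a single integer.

Executing turtle program step by step:
Start: pos=(0,0), heading=0, pen down
RT 180: heading 0 -> 180
LT 180: heading 180 -> 0
FD 19: (0,0) -> (19,0) [heading=0, draw]
LT 90: heading 0 -> 90
FD 5: (19,0) -> (19,5) [heading=90, draw]
FD 8: (19,5) -> (19,13) [heading=90, draw]
Final: pos=(19,13), heading=90, 3 segment(s) drawn
Segments drawn: 3

Answer: 3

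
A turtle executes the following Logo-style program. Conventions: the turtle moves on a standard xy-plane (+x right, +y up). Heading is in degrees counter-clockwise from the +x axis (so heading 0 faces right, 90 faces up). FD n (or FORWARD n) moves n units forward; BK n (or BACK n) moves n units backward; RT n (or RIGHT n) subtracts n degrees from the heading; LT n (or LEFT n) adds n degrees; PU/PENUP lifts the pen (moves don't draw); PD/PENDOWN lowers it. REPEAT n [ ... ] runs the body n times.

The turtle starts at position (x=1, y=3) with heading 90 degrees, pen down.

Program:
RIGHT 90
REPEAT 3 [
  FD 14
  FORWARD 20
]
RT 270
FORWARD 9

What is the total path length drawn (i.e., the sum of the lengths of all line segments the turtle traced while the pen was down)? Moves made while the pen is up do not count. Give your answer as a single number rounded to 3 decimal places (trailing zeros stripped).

Executing turtle program step by step:
Start: pos=(1,3), heading=90, pen down
RT 90: heading 90 -> 0
REPEAT 3 [
  -- iteration 1/3 --
  FD 14: (1,3) -> (15,3) [heading=0, draw]
  FD 20: (15,3) -> (35,3) [heading=0, draw]
  -- iteration 2/3 --
  FD 14: (35,3) -> (49,3) [heading=0, draw]
  FD 20: (49,3) -> (69,3) [heading=0, draw]
  -- iteration 3/3 --
  FD 14: (69,3) -> (83,3) [heading=0, draw]
  FD 20: (83,3) -> (103,3) [heading=0, draw]
]
RT 270: heading 0 -> 90
FD 9: (103,3) -> (103,12) [heading=90, draw]
Final: pos=(103,12), heading=90, 7 segment(s) drawn

Segment lengths:
  seg 1: (1,3) -> (15,3), length = 14
  seg 2: (15,3) -> (35,3), length = 20
  seg 3: (35,3) -> (49,3), length = 14
  seg 4: (49,3) -> (69,3), length = 20
  seg 5: (69,3) -> (83,3), length = 14
  seg 6: (83,3) -> (103,3), length = 20
  seg 7: (103,3) -> (103,12), length = 9
Total = 111

Answer: 111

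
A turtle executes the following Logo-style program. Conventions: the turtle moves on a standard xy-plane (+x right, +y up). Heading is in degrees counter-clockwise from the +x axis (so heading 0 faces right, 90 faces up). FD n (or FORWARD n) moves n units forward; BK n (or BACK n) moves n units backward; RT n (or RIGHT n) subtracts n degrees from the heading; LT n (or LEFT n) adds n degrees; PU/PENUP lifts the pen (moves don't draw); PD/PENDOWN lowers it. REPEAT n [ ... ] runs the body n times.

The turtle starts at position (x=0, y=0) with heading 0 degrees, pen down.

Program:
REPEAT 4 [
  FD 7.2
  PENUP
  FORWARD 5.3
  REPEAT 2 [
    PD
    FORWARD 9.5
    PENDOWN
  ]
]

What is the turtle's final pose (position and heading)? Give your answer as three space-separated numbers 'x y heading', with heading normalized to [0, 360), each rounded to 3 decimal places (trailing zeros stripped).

Answer: 126 0 0

Derivation:
Executing turtle program step by step:
Start: pos=(0,0), heading=0, pen down
REPEAT 4 [
  -- iteration 1/4 --
  FD 7.2: (0,0) -> (7.2,0) [heading=0, draw]
  PU: pen up
  FD 5.3: (7.2,0) -> (12.5,0) [heading=0, move]
  REPEAT 2 [
    -- iteration 1/2 --
    PD: pen down
    FD 9.5: (12.5,0) -> (22,0) [heading=0, draw]
    PD: pen down
    -- iteration 2/2 --
    PD: pen down
    FD 9.5: (22,0) -> (31.5,0) [heading=0, draw]
    PD: pen down
  ]
  -- iteration 2/4 --
  FD 7.2: (31.5,0) -> (38.7,0) [heading=0, draw]
  PU: pen up
  FD 5.3: (38.7,0) -> (44,0) [heading=0, move]
  REPEAT 2 [
    -- iteration 1/2 --
    PD: pen down
    FD 9.5: (44,0) -> (53.5,0) [heading=0, draw]
    PD: pen down
    -- iteration 2/2 --
    PD: pen down
    FD 9.5: (53.5,0) -> (63,0) [heading=0, draw]
    PD: pen down
  ]
  -- iteration 3/4 --
  FD 7.2: (63,0) -> (70.2,0) [heading=0, draw]
  PU: pen up
  FD 5.3: (70.2,0) -> (75.5,0) [heading=0, move]
  REPEAT 2 [
    -- iteration 1/2 --
    PD: pen down
    FD 9.5: (75.5,0) -> (85,0) [heading=0, draw]
    PD: pen down
    -- iteration 2/2 --
    PD: pen down
    FD 9.5: (85,0) -> (94.5,0) [heading=0, draw]
    PD: pen down
  ]
  -- iteration 4/4 --
  FD 7.2: (94.5,0) -> (101.7,0) [heading=0, draw]
  PU: pen up
  FD 5.3: (101.7,0) -> (107,0) [heading=0, move]
  REPEAT 2 [
    -- iteration 1/2 --
    PD: pen down
    FD 9.5: (107,0) -> (116.5,0) [heading=0, draw]
    PD: pen down
    -- iteration 2/2 --
    PD: pen down
    FD 9.5: (116.5,0) -> (126,0) [heading=0, draw]
    PD: pen down
  ]
]
Final: pos=(126,0), heading=0, 12 segment(s) drawn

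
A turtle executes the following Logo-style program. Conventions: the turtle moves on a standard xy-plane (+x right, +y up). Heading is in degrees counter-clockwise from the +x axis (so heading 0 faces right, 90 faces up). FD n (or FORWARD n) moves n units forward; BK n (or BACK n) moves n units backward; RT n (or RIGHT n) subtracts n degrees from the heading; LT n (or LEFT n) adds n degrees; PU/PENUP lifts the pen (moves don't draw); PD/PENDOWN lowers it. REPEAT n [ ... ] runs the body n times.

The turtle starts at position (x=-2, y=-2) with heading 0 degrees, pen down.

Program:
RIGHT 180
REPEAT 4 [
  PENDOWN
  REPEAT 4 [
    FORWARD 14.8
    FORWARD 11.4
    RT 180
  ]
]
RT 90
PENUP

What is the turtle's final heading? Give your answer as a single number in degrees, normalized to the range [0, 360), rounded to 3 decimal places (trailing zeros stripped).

Answer: 90

Derivation:
Executing turtle program step by step:
Start: pos=(-2,-2), heading=0, pen down
RT 180: heading 0 -> 180
REPEAT 4 [
  -- iteration 1/4 --
  PD: pen down
  REPEAT 4 [
    -- iteration 1/4 --
    FD 14.8: (-2,-2) -> (-16.8,-2) [heading=180, draw]
    FD 11.4: (-16.8,-2) -> (-28.2,-2) [heading=180, draw]
    RT 180: heading 180 -> 0
    -- iteration 2/4 --
    FD 14.8: (-28.2,-2) -> (-13.4,-2) [heading=0, draw]
    FD 11.4: (-13.4,-2) -> (-2,-2) [heading=0, draw]
    RT 180: heading 0 -> 180
    -- iteration 3/4 --
    FD 14.8: (-2,-2) -> (-16.8,-2) [heading=180, draw]
    FD 11.4: (-16.8,-2) -> (-28.2,-2) [heading=180, draw]
    RT 180: heading 180 -> 0
    -- iteration 4/4 --
    FD 14.8: (-28.2,-2) -> (-13.4,-2) [heading=0, draw]
    FD 11.4: (-13.4,-2) -> (-2,-2) [heading=0, draw]
    RT 180: heading 0 -> 180
  ]
  -- iteration 2/4 --
  PD: pen down
  REPEAT 4 [
    -- iteration 1/4 --
    FD 14.8: (-2,-2) -> (-16.8,-2) [heading=180, draw]
    FD 11.4: (-16.8,-2) -> (-28.2,-2) [heading=180, draw]
    RT 180: heading 180 -> 0
    -- iteration 2/4 --
    FD 14.8: (-28.2,-2) -> (-13.4,-2) [heading=0, draw]
    FD 11.4: (-13.4,-2) -> (-2,-2) [heading=0, draw]
    RT 180: heading 0 -> 180
    -- iteration 3/4 --
    FD 14.8: (-2,-2) -> (-16.8,-2) [heading=180, draw]
    FD 11.4: (-16.8,-2) -> (-28.2,-2) [heading=180, draw]
    RT 180: heading 180 -> 0
    -- iteration 4/4 --
    FD 14.8: (-28.2,-2) -> (-13.4,-2) [heading=0, draw]
    FD 11.4: (-13.4,-2) -> (-2,-2) [heading=0, draw]
    RT 180: heading 0 -> 180
  ]
  -- iteration 3/4 --
  PD: pen down
  REPEAT 4 [
    -- iteration 1/4 --
    FD 14.8: (-2,-2) -> (-16.8,-2) [heading=180, draw]
    FD 11.4: (-16.8,-2) -> (-28.2,-2) [heading=180, draw]
    RT 180: heading 180 -> 0
    -- iteration 2/4 --
    FD 14.8: (-28.2,-2) -> (-13.4,-2) [heading=0, draw]
    FD 11.4: (-13.4,-2) -> (-2,-2) [heading=0, draw]
    RT 180: heading 0 -> 180
    -- iteration 3/4 --
    FD 14.8: (-2,-2) -> (-16.8,-2) [heading=180, draw]
    FD 11.4: (-16.8,-2) -> (-28.2,-2) [heading=180, draw]
    RT 180: heading 180 -> 0
    -- iteration 4/4 --
    FD 14.8: (-28.2,-2) -> (-13.4,-2) [heading=0, draw]
    FD 11.4: (-13.4,-2) -> (-2,-2) [heading=0, draw]
    RT 180: heading 0 -> 180
  ]
  -- iteration 4/4 --
  PD: pen down
  REPEAT 4 [
    -- iteration 1/4 --
    FD 14.8: (-2,-2) -> (-16.8,-2) [heading=180, draw]
    FD 11.4: (-16.8,-2) -> (-28.2,-2) [heading=180, draw]
    RT 180: heading 180 -> 0
    -- iteration 2/4 --
    FD 14.8: (-28.2,-2) -> (-13.4,-2) [heading=0, draw]
    FD 11.4: (-13.4,-2) -> (-2,-2) [heading=0, draw]
    RT 180: heading 0 -> 180
    -- iteration 3/4 --
    FD 14.8: (-2,-2) -> (-16.8,-2) [heading=180, draw]
    FD 11.4: (-16.8,-2) -> (-28.2,-2) [heading=180, draw]
    RT 180: heading 180 -> 0
    -- iteration 4/4 --
    FD 14.8: (-28.2,-2) -> (-13.4,-2) [heading=0, draw]
    FD 11.4: (-13.4,-2) -> (-2,-2) [heading=0, draw]
    RT 180: heading 0 -> 180
  ]
]
RT 90: heading 180 -> 90
PU: pen up
Final: pos=(-2,-2), heading=90, 32 segment(s) drawn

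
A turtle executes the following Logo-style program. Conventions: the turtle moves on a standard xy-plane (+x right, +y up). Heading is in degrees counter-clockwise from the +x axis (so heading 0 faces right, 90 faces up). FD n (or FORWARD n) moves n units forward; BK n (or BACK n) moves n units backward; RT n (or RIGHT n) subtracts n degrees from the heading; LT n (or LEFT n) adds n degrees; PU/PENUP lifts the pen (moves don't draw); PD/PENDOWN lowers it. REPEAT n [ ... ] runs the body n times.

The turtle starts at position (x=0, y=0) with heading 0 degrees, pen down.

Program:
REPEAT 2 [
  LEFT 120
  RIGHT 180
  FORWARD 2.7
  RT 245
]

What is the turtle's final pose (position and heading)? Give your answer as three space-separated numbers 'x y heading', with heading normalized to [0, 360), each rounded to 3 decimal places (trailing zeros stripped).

Answer: 4.04 -2.574 110

Derivation:
Executing turtle program step by step:
Start: pos=(0,0), heading=0, pen down
REPEAT 2 [
  -- iteration 1/2 --
  LT 120: heading 0 -> 120
  RT 180: heading 120 -> 300
  FD 2.7: (0,0) -> (1.35,-2.338) [heading=300, draw]
  RT 245: heading 300 -> 55
  -- iteration 2/2 --
  LT 120: heading 55 -> 175
  RT 180: heading 175 -> 355
  FD 2.7: (1.35,-2.338) -> (4.04,-2.574) [heading=355, draw]
  RT 245: heading 355 -> 110
]
Final: pos=(4.04,-2.574), heading=110, 2 segment(s) drawn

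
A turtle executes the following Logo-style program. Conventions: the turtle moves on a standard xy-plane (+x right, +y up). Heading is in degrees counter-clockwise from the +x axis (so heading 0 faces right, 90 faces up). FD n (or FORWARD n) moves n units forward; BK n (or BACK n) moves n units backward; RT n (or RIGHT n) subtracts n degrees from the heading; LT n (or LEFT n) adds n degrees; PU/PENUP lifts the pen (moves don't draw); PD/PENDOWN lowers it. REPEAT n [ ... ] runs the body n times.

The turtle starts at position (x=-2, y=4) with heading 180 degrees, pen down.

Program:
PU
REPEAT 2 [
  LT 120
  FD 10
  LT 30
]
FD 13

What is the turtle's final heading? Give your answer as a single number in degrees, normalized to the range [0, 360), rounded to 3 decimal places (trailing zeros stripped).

Answer: 120

Derivation:
Executing turtle program step by step:
Start: pos=(-2,4), heading=180, pen down
PU: pen up
REPEAT 2 [
  -- iteration 1/2 --
  LT 120: heading 180 -> 300
  FD 10: (-2,4) -> (3,-4.66) [heading=300, move]
  LT 30: heading 300 -> 330
  -- iteration 2/2 --
  LT 120: heading 330 -> 90
  FD 10: (3,-4.66) -> (3,5.34) [heading=90, move]
  LT 30: heading 90 -> 120
]
FD 13: (3,5.34) -> (-3.5,16.598) [heading=120, move]
Final: pos=(-3.5,16.598), heading=120, 0 segment(s) drawn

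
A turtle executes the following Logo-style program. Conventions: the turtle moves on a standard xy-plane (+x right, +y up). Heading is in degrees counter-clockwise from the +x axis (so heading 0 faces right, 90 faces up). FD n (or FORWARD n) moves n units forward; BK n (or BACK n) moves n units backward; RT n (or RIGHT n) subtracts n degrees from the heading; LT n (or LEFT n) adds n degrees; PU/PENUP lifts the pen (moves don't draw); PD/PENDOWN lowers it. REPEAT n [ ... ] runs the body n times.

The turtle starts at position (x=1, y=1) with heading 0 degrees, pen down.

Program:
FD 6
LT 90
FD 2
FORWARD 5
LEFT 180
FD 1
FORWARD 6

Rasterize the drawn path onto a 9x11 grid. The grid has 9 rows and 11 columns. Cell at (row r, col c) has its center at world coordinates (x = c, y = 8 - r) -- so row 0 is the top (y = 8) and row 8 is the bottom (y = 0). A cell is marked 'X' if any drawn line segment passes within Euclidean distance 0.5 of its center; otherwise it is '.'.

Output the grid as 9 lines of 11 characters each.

Segment 0: (1,1) -> (7,1)
Segment 1: (7,1) -> (7,3)
Segment 2: (7,3) -> (7,8)
Segment 3: (7,8) -> (7,7)
Segment 4: (7,7) -> (7,1)

Answer: .......X...
.......X...
.......X...
.......X...
.......X...
.......X...
.......X...
.XXXXXXX...
...........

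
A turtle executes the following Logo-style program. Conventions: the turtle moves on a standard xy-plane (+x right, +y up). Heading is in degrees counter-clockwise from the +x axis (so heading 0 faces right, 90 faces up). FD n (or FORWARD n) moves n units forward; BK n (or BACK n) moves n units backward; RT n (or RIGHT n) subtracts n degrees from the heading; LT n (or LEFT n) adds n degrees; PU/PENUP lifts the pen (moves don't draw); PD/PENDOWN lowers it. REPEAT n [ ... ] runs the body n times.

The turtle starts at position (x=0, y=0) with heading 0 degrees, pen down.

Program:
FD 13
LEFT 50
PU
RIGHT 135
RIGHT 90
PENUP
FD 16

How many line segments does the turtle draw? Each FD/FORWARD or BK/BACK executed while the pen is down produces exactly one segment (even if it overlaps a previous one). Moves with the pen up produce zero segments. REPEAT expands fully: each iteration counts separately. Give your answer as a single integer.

Executing turtle program step by step:
Start: pos=(0,0), heading=0, pen down
FD 13: (0,0) -> (13,0) [heading=0, draw]
LT 50: heading 0 -> 50
PU: pen up
RT 135: heading 50 -> 275
RT 90: heading 275 -> 185
PU: pen up
FD 16: (13,0) -> (-2.939,-1.394) [heading=185, move]
Final: pos=(-2.939,-1.394), heading=185, 1 segment(s) drawn
Segments drawn: 1

Answer: 1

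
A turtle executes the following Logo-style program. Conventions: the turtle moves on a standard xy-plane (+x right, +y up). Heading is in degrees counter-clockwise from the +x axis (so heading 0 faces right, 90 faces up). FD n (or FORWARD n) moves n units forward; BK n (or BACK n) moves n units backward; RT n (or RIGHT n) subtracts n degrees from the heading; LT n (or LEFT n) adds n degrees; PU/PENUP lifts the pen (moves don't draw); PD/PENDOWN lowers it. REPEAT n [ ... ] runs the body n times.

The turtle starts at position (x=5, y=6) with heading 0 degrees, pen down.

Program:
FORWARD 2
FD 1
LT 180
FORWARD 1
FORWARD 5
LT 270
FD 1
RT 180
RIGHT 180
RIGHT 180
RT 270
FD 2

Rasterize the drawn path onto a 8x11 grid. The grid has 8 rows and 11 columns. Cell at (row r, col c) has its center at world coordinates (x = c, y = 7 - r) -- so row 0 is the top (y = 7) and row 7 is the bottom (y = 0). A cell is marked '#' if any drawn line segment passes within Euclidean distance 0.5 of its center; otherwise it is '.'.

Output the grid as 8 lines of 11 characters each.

Segment 0: (5,6) -> (7,6)
Segment 1: (7,6) -> (8,6)
Segment 2: (8,6) -> (7,6)
Segment 3: (7,6) -> (2,6)
Segment 4: (2,6) -> (2,7)
Segment 5: (2,7) -> (4,7)

Answer: ..###......
..#######..
...........
...........
...........
...........
...........
...........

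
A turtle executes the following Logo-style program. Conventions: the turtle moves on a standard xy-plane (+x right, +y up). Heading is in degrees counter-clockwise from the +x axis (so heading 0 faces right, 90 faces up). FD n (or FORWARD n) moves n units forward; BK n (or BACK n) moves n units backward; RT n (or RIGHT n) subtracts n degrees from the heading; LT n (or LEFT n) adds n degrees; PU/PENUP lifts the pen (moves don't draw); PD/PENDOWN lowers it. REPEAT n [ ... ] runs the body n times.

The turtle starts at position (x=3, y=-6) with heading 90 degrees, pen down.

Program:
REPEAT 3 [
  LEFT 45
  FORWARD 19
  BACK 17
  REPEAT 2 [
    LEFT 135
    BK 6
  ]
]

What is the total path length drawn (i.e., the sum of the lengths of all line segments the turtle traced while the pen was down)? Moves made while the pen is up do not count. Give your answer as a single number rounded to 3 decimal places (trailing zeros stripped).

Answer: 144

Derivation:
Executing turtle program step by step:
Start: pos=(3,-6), heading=90, pen down
REPEAT 3 [
  -- iteration 1/3 --
  LT 45: heading 90 -> 135
  FD 19: (3,-6) -> (-10.435,7.435) [heading=135, draw]
  BK 17: (-10.435,7.435) -> (1.586,-4.586) [heading=135, draw]
  REPEAT 2 [
    -- iteration 1/2 --
    LT 135: heading 135 -> 270
    BK 6: (1.586,-4.586) -> (1.586,1.414) [heading=270, draw]
    -- iteration 2/2 --
    LT 135: heading 270 -> 45
    BK 6: (1.586,1.414) -> (-2.657,-2.828) [heading=45, draw]
  ]
  -- iteration 2/3 --
  LT 45: heading 45 -> 90
  FD 19: (-2.657,-2.828) -> (-2.657,16.172) [heading=90, draw]
  BK 17: (-2.657,16.172) -> (-2.657,-0.828) [heading=90, draw]
  REPEAT 2 [
    -- iteration 1/2 --
    LT 135: heading 90 -> 225
    BK 6: (-2.657,-0.828) -> (1.586,3.414) [heading=225, draw]
    -- iteration 2/2 --
    LT 135: heading 225 -> 0
    BK 6: (1.586,3.414) -> (-4.414,3.414) [heading=0, draw]
  ]
  -- iteration 3/3 --
  LT 45: heading 0 -> 45
  FD 19: (-4.414,3.414) -> (9.021,16.849) [heading=45, draw]
  BK 17: (9.021,16.849) -> (-3,4.828) [heading=45, draw]
  REPEAT 2 [
    -- iteration 1/2 --
    LT 135: heading 45 -> 180
    BK 6: (-3,4.828) -> (3,4.828) [heading=180, draw]
    -- iteration 2/2 --
    LT 135: heading 180 -> 315
    BK 6: (3,4.828) -> (-1.243,9.071) [heading=315, draw]
  ]
]
Final: pos=(-1.243,9.071), heading=315, 12 segment(s) drawn

Segment lengths:
  seg 1: (3,-6) -> (-10.435,7.435), length = 19
  seg 2: (-10.435,7.435) -> (1.586,-4.586), length = 17
  seg 3: (1.586,-4.586) -> (1.586,1.414), length = 6
  seg 4: (1.586,1.414) -> (-2.657,-2.828), length = 6
  seg 5: (-2.657,-2.828) -> (-2.657,16.172), length = 19
  seg 6: (-2.657,16.172) -> (-2.657,-0.828), length = 17
  seg 7: (-2.657,-0.828) -> (1.586,3.414), length = 6
  seg 8: (1.586,3.414) -> (-4.414,3.414), length = 6
  seg 9: (-4.414,3.414) -> (9.021,16.849), length = 19
  seg 10: (9.021,16.849) -> (-3,4.828), length = 17
  seg 11: (-3,4.828) -> (3,4.828), length = 6
  seg 12: (3,4.828) -> (-1.243,9.071), length = 6
Total = 144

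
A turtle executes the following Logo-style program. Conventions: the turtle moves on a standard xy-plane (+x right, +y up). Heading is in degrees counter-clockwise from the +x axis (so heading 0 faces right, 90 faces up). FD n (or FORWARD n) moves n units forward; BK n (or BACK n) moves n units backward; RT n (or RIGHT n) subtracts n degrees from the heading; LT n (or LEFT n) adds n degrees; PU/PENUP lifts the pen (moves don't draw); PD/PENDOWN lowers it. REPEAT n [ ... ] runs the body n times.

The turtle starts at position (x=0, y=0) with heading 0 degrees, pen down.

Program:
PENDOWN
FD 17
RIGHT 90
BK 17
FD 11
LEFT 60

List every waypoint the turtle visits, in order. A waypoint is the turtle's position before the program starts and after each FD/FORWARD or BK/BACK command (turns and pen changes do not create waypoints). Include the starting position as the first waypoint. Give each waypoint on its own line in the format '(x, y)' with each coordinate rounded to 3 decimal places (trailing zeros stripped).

Executing turtle program step by step:
Start: pos=(0,0), heading=0, pen down
PD: pen down
FD 17: (0,0) -> (17,0) [heading=0, draw]
RT 90: heading 0 -> 270
BK 17: (17,0) -> (17,17) [heading=270, draw]
FD 11: (17,17) -> (17,6) [heading=270, draw]
LT 60: heading 270 -> 330
Final: pos=(17,6), heading=330, 3 segment(s) drawn
Waypoints (4 total):
(0, 0)
(17, 0)
(17, 17)
(17, 6)

Answer: (0, 0)
(17, 0)
(17, 17)
(17, 6)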